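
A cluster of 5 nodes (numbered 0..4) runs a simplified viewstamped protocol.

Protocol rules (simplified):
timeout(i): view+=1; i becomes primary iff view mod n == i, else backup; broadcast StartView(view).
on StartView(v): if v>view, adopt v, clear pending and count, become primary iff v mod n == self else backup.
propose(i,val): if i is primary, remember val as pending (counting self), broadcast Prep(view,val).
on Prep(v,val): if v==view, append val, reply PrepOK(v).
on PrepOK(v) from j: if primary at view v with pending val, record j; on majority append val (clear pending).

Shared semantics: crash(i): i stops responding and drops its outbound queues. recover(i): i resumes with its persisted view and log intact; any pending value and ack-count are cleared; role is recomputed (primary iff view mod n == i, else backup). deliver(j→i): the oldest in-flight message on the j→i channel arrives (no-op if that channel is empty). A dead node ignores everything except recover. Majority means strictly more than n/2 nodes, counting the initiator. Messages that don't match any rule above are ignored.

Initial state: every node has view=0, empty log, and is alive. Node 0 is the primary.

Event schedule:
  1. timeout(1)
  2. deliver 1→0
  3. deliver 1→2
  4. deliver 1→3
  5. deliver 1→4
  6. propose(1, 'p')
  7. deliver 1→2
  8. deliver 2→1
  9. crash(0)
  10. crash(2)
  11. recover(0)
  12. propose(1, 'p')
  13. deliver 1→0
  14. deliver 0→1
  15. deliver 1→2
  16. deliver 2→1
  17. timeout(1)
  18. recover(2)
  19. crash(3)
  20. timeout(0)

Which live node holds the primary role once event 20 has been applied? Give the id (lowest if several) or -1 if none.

-1

e1 timeout(1): 1[prim,v=1,-]
e2 deliver 1→0: 0[back,v=1,-]
e3 deliver 1→2: 2[back,v=1,-]
e4 deliver 1→3: 3[back,v=1,-]
e5 deliver 1→4: 4[back,v=1,-]
e6 propose(1,'p'): ·
e7 deliver 1→2: 2[back,v=1,p]
e8 deliver 2→1: ·
e9 crash(0): 0[✗back,v=1,-]
e10 crash(2): 2[✗back,v=1,p]
e11 recover(0): 0[back,v=1,-]
e12 propose(1,'p'): ·
e13 deliver 1→0: 0[back,v=1,p]
e14 deliver 0→1: ·
e15 deliver 1→2: ·
e16 deliver 2→1: ·
e17 timeout(1): 1[back,v=2,-]
e18 recover(2): 2[back,v=1,p]
e19 crash(3): 3[✗back,v=1,-]
e20 timeout(0): 0[back,v=2,p]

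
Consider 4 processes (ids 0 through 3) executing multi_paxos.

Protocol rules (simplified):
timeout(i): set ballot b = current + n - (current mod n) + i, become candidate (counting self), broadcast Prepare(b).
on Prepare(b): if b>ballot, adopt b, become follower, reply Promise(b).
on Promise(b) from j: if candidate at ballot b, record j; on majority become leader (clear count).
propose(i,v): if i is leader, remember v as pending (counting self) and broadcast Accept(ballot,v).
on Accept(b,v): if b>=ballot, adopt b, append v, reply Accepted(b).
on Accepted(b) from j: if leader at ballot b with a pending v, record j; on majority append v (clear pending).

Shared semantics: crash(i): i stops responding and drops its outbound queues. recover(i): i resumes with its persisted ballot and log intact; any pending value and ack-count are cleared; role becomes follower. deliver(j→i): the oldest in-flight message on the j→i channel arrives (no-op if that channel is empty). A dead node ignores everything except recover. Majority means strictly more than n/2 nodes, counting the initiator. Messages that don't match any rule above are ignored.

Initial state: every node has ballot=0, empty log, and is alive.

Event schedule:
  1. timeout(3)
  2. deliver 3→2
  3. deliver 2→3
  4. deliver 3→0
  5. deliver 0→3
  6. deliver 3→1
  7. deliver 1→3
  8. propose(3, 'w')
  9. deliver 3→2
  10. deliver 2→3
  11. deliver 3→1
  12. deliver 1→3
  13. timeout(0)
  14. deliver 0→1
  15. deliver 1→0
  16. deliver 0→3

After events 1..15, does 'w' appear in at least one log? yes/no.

[1] timeout(3) → N3(cand b7 [-])
[2] deliver 3→2 → N2(foll b7 [-])
[3] deliver 2→3 → ∅
[4] deliver 3→0 → N0(foll b7 [-])
[5] deliver 0→3 → N3(lead b7 [-])
[6] deliver 3→1 → N1(foll b7 [-])
[7] deliver 1→3 → ∅
[8] propose(3,'w') → ∅
[9] deliver 3→2 → N2(foll b7 [w])
[10] deliver 2→3 → ∅
[11] deliver 3→1 → N1(foll b7 [w])
[12] deliver 1→3 → N3(lead b7 [w])
[13] timeout(0) → N0(cand b8 [-])
[14] deliver 0→1 → N1(foll b8 [w])
[15] deliver 1→0 → ∅

yes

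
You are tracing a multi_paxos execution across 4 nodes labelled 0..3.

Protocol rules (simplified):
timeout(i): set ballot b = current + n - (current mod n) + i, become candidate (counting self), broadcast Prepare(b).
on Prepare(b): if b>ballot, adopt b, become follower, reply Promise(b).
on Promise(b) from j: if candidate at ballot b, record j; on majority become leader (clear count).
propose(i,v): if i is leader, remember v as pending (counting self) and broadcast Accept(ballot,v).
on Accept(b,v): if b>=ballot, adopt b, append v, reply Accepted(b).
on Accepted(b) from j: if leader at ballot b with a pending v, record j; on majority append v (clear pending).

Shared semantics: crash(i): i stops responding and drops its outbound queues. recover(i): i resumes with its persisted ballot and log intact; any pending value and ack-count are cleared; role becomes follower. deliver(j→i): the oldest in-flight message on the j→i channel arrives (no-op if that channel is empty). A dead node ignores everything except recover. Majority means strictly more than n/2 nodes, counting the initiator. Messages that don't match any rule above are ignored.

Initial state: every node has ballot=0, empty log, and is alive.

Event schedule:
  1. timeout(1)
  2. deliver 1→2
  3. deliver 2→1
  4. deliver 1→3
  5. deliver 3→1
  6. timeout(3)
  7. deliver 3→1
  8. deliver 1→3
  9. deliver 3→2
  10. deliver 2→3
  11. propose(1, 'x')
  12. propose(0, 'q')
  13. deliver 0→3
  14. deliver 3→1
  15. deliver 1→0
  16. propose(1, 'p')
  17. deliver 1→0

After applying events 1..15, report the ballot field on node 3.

1. timeout(1):  <1:cand b5 ->
2. deliver 1→2:  <2:foll b5 ->
3. deliver 2→1:  nop
4. deliver 1→3:  <3:foll b5 ->
5. deliver 3→1:  <1:lead b5 ->
6. timeout(3):  <3:cand b11 ->
7. deliver 3→1:  <1:foll b11 ->
8. deliver 1→3:  nop
9. deliver 3→2:  <2:foll b11 ->
10. deliver 2→3:  <3:lead b11 ->
11. propose(1,'x'):  nop
12. propose(0,'q'):  nop
13. deliver 0→3:  nop
14. deliver 3→1:  nop
15. deliver 1→0:  <0:foll b5 ->

11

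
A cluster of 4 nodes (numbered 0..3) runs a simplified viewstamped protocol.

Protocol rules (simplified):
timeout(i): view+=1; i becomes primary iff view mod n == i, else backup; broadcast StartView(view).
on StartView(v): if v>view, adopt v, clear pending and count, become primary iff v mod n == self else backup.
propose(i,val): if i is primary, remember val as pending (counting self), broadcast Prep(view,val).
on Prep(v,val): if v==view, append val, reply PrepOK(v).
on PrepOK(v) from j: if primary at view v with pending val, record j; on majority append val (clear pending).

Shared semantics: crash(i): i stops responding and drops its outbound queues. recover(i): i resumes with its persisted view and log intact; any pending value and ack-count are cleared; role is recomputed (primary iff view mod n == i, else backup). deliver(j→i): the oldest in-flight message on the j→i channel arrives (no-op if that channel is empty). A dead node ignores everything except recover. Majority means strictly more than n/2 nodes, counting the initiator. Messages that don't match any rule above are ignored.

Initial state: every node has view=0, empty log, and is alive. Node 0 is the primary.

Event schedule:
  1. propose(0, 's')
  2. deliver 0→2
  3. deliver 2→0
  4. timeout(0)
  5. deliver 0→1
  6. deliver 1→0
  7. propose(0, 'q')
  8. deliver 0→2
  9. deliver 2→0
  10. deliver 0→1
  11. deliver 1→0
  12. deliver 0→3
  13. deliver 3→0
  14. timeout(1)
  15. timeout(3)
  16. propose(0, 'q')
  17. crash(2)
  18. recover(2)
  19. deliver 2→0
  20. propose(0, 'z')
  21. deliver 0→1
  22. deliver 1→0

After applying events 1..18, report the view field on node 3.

step 1 propose(0,'s'): —
step 2 deliver 0→2: 2={back,v=0,log=s}
step 3 deliver 2→0: —
step 4 timeout(0): 0={back,v=1,log=-}
step 5 deliver 0→1: 1={back,v=0,log=s}
step 6 deliver 1→0: —
step 7 propose(0,'q'): —
step 8 deliver 0→2: 2={back,v=1,log=s}
step 9 deliver 2→0: —
step 10 deliver 0→1: 1={prim,v=1,log=s}
step 11 deliver 1→0: —
step 12 deliver 0→3: 3={back,v=0,log=s}
step 13 deliver 3→0: —
step 14 timeout(1): 1={back,v=2,log=s}
step 15 timeout(3): 3={back,v=1,log=s}
step 16 propose(0,'q'): —
step 17 crash(2): 2={✗back,v=1,log=s}
step 18 recover(2): 2={back,v=1,log=s}

1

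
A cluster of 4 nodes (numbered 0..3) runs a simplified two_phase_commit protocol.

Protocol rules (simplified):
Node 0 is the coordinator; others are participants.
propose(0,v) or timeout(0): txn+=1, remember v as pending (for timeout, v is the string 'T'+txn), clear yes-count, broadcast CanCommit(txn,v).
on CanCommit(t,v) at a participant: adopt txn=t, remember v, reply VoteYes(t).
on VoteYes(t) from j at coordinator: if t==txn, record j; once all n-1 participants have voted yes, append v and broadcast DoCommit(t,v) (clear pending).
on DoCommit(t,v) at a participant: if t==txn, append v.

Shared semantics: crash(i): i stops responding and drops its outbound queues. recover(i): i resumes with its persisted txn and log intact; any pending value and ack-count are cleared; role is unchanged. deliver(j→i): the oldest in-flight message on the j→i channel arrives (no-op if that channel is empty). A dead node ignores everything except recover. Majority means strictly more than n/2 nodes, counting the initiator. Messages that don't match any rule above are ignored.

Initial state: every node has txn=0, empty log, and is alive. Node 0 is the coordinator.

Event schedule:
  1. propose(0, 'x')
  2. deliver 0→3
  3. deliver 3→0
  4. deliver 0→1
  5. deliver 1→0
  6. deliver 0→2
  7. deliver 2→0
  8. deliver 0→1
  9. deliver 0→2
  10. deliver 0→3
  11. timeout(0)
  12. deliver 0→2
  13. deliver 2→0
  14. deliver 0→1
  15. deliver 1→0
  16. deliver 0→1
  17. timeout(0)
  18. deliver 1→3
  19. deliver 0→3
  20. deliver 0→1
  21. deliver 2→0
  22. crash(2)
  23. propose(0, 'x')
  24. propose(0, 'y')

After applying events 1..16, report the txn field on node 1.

step 1 propose(0,'x'): 0={coor,t=1,log=-}
step 2 deliver 0→3: 3={part,t=1,log=-}
step 3 deliver 3→0: —
step 4 deliver 0→1: 1={part,t=1,log=-}
step 5 deliver 1→0: —
step 6 deliver 0→2: 2={part,t=1,log=-}
step 7 deliver 2→0: 0={coor,t=1,log=x}
step 8 deliver 0→1: 1={part,t=1,log=x}
step 9 deliver 0→2: 2={part,t=1,log=x}
step 10 deliver 0→3: 3={part,t=1,log=x}
step 11 timeout(0): 0={coor,t=2,log=x}
step 12 deliver 0→2: 2={part,t=2,log=x}
step 13 deliver 2→0: —
step 14 deliver 0→1: 1={part,t=2,log=x}
step 15 deliver 1→0: —
step 16 deliver 0→1: —

2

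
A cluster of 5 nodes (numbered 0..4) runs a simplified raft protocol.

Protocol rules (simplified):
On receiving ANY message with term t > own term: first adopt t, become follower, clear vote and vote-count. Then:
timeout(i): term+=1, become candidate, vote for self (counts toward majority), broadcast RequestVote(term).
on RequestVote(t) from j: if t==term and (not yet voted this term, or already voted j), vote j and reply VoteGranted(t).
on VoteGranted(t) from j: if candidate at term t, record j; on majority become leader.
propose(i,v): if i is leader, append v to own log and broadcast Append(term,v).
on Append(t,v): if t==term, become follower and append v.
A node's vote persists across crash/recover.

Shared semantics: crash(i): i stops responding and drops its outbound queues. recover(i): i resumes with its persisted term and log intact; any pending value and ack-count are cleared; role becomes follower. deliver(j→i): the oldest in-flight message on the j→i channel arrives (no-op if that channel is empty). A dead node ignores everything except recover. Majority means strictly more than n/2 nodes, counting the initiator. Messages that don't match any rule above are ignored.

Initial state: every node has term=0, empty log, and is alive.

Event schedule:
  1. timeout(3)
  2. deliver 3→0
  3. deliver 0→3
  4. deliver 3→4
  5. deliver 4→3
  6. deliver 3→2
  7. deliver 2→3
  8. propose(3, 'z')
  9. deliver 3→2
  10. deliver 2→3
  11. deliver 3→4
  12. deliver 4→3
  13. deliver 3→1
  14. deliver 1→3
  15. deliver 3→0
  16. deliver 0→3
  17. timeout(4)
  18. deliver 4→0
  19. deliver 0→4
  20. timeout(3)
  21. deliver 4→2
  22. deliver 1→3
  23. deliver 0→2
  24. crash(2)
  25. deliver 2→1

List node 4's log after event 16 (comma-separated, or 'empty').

after 1 — timeout(3): n3:cand/t1/[-]
after 2 — deliver 3→0: n0:foll/t1/[-]
after 3 — deliver 0→3: ·
after 4 — deliver 3→4: n4:foll/t1/[-]
after 5 — deliver 4→3: n3:lead/t1/[-]
after 6 — deliver 3→2: n2:foll/t1/[-]
after 7 — deliver 2→3: ·
after 8 — propose(3,'z'): n3:lead/t1/[z]
after 9 — deliver 3→2: n2:foll/t1/[z]
after 10 — deliver 2→3: ·
after 11 — deliver 3→4: n4:foll/t1/[z]
after 12 — deliver 4→3: ·
after 13 — deliver 3→1: n1:foll/t1/[-]
after 14 — deliver 1→3: ·
after 15 — deliver 3→0: n0:foll/t1/[z]
after 16 — deliver 0→3: ·

z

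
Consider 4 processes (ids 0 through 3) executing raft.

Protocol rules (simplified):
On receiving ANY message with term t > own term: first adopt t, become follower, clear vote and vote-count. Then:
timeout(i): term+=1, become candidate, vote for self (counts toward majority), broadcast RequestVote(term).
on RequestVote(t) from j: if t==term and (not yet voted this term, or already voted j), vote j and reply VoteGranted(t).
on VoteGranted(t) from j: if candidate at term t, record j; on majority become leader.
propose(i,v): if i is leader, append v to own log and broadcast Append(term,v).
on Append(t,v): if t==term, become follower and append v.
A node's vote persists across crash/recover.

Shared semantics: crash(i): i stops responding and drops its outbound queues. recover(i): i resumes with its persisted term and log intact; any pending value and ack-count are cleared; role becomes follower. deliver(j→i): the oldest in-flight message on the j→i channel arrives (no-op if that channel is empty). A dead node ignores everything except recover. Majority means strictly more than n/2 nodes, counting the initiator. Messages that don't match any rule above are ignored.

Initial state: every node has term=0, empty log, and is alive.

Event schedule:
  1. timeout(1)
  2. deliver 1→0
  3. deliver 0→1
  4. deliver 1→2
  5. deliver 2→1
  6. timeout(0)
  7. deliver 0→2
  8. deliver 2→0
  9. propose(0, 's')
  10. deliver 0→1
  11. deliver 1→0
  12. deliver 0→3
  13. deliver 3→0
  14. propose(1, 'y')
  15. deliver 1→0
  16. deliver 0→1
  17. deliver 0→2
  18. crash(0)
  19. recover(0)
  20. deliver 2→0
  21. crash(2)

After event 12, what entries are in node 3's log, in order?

1. timeout(1):  <1:cand t1 ->
2. deliver 1→0:  <0:foll t1 ->
3. deliver 0→1:  nop
4. deliver 1→2:  <2:foll t1 ->
5. deliver 2→1:  <1:lead t1 ->
6. timeout(0):  <0:cand t2 ->
7. deliver 0→2:  <2:foll t2 ->
8. deliver 2→0:  nop
9. propose(0,'s'):  nop
10. deliver 0→1:  <1:foll t2 ->
11. deliver 1→0:  <0:lead t2 ->
12. deliver 0→3:  <3:foll t2 ->

empty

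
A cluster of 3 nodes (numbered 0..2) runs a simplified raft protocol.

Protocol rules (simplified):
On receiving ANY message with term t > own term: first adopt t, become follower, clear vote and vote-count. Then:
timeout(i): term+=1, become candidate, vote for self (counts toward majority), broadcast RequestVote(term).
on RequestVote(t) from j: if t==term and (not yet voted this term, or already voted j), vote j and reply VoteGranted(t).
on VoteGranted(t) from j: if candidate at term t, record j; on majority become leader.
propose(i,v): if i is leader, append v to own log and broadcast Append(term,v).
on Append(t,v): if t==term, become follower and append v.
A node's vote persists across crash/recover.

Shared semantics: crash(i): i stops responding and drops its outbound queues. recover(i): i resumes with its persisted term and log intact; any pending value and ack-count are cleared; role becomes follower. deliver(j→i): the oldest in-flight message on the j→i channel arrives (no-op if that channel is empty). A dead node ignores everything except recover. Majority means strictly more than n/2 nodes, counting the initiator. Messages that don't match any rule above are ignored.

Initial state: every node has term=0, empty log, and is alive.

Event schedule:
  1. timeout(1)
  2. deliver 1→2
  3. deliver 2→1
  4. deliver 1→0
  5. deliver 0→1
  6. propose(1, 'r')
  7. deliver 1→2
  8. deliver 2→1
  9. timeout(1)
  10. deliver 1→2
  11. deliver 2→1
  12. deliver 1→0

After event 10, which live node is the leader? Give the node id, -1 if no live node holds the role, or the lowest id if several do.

-1

1. timeout(1):  <1:cand t1 ->
2. deliver 1→2:  <2:foll t1 ->
3. deliver 2→1:  <1:lead t1 ->
4. deliver 1→0:  <0:foll t1 ->
5. deliver 0→1:  nop
6. propose(1,'r'):  <1:lead t1 r>
7. deliver 1→2:  <2:foll t1 r>
8. deliver 2→1:  nop
9. timeout(1):  <1:cand t2 r>
10. deliver 1→2:  <2:foll t2 r>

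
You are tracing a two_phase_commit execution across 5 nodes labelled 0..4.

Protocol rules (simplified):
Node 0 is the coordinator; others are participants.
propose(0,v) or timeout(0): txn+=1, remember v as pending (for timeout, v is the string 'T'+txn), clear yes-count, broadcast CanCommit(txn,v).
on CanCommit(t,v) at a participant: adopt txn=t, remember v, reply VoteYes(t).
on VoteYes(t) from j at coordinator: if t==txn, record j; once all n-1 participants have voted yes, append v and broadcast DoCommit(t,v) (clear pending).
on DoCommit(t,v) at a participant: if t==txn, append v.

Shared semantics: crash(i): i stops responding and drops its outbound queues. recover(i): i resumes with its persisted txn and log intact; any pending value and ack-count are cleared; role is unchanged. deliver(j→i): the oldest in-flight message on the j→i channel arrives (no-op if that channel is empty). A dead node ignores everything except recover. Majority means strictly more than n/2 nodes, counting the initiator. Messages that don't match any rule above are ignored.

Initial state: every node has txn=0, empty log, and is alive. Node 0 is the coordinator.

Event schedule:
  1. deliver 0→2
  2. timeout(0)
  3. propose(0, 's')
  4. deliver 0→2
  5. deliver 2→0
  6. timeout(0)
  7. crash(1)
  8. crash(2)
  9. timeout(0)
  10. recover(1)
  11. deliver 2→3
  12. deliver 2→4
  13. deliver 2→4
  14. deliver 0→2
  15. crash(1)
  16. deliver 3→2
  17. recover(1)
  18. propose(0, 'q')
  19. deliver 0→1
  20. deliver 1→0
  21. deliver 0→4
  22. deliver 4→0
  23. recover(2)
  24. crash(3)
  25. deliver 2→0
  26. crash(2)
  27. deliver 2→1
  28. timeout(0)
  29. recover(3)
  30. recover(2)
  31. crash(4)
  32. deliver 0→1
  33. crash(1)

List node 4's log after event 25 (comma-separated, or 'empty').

1. deliver 0→2:  nop
2. timeout(0):  <0:coor t1 ->
3. propose(0,'s'):  <0:coor t2 ->
4. deliver 0→2:  <2:part t1 ->
5. deliver 2→0:  nop
6. timeout(0):  <0:coor t3 ->
7. crash(1):  <1:✗part t0 ->
8. crash(2):  <2:✗part t1 ->
9. timeout(0):  <0:coor t4 ->
10. recover(1):  <1:part t0 ->
11. deliver 2→3:  nop
12. deliver 2→4:  nop
13. deliver 2→4:  nop
14. deliver 0→2:  nop
15. crash(1):  <1:✗part t0 ->
16. deliver 3→2:  nop
17. recover(1):  <1:part t0 ->
18. propose(0,'q'):  <0:coor t5 ->
19. deliver 0→1:  <1:part t1 ->
20. deliver 1→0:  nop
21. deliver 0→4:  <4:part t1 ->
22. deliver 4→0:  nop
23. recover(2):  <2:part t1 ->
24. crash(3):  <3:✗part t0 ->
25. deliver 2→0:  nop

empty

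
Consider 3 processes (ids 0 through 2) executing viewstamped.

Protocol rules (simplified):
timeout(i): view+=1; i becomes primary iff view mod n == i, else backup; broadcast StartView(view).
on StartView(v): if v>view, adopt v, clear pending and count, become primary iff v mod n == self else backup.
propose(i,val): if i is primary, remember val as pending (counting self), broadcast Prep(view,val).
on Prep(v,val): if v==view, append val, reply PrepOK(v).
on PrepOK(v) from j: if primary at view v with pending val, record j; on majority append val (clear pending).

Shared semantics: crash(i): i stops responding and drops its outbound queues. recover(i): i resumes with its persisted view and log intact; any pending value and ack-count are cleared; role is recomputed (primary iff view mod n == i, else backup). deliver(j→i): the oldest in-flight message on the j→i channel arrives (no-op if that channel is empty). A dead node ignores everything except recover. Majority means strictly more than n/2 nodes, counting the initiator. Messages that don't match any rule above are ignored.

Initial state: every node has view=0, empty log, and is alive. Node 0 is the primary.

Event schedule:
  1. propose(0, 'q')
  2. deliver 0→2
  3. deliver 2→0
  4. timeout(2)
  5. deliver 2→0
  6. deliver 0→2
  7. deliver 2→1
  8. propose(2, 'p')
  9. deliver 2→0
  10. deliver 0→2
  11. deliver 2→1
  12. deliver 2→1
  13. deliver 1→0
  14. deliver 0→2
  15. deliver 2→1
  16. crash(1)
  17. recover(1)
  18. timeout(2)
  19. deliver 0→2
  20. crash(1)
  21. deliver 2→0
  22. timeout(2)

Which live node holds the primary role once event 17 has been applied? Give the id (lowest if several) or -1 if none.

e1 propose(0,'q'): ·
e2 deliver 0→2: 2[back,v=0,q]
e3 deliver 2→0: 0[prim,v=0,q]
e4 timeout(2): 2[back,v=1,q]
e5 deliver 2→0: 0[back,v=1,q]
e6 deliver 0→2: ·
e7 deliver 2→1: 1[prim,v=1,-]
e8 propose(2,'p'): ·
e9 deliver 2→0: ·
e10 deliver 0→2: ·
e11 deliver 2→1: ·
e12 deliver 2→1: ·
e13 deliver 1→0: ·
e14 deliver 0→2: ·
e15 deliver 2→1: ·
e16 crash(1): 1[✗prim,v=1,-]
e17 recover(1): 1[prim,v=1,-]

1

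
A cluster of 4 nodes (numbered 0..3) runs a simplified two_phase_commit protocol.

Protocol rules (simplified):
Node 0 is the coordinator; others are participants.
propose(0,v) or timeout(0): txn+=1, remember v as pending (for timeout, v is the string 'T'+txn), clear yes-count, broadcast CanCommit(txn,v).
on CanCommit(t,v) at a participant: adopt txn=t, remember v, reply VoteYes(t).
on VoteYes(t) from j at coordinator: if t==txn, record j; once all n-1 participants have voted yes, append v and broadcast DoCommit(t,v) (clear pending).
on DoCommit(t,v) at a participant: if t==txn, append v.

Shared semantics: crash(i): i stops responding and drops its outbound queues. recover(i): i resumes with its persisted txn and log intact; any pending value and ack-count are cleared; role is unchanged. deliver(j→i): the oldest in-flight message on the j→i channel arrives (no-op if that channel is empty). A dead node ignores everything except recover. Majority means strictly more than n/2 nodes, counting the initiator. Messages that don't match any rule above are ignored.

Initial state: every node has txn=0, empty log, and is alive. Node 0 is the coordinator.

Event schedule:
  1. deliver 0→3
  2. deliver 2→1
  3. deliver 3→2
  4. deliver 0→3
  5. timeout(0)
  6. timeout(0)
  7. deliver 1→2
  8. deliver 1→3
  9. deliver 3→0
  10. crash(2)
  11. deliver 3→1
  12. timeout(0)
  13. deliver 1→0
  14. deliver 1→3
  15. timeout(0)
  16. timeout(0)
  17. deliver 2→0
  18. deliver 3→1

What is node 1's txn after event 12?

1. deliver 0→3:  nop
2. deliver 2→1:  nop
3. deliver 3→2:  nop
4. deliver 0→3:  nop
5. timeout(0):  <0:coor t1 ->
6. timeout(0):  <0:coor t2 ->
7. deliver 1→2:  nop
8. deliver 1→3:  nop
9. deliver 3→0:  nop
10. crash(2):  <2:✗part t0 ->
11. deliver 3→1:  nop
12. timeout(0):  <0:coor t3 ->

0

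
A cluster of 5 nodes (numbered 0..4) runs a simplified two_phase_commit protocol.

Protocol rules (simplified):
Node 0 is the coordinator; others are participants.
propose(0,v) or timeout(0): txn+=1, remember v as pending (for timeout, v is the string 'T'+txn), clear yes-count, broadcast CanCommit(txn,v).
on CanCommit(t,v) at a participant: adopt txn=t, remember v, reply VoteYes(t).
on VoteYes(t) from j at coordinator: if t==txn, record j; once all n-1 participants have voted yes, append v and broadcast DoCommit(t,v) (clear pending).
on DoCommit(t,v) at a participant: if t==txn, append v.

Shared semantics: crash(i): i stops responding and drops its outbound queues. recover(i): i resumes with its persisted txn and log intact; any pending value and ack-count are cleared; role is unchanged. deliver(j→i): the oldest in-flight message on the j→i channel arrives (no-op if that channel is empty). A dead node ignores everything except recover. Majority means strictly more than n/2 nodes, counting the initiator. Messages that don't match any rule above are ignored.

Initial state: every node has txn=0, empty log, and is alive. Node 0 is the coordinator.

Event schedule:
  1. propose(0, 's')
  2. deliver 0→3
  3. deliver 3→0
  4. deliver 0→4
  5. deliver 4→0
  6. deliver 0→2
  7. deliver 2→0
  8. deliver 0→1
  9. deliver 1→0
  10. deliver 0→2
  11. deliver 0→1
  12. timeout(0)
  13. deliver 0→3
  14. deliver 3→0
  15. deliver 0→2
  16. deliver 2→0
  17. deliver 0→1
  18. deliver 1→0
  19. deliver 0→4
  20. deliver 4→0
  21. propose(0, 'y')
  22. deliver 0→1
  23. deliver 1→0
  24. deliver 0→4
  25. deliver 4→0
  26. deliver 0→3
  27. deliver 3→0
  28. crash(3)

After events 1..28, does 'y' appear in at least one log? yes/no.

after 1 — propose(0,'s'): n0:coor/t1/[-]
after 2 — deliver 0→3: n3:part/t1/[-]
after 3 — deliver 3→0: ·
after 4 — deliver 0→4: n4:part/t1/[-]
after 5 — deliver 4→0: ·
after 6 — deliver 0→2: n2:part/t1/[-]
after 7 — deliver 2→0: ·
after 8 — deliver 0→1: n1:part/t1/[-]
after 9 — deliver 1→0: n0:coor/t1/[s]
after 10 — deliver 0→2: n2:part/t1/[s]
after 11 — deliver 0→1: n1:part/t1/[s]
after 12 — timeout(0): n0:coor/t2/[s]
after 13 — deliver 0→3: n3:part/t1/[s]
after 14 — deliver 3→0: ·
after 15 — deliver 0→2: n2:part/t2/[s]
after 16 — deliver 2→0: ·
after 17 — deliver 0→1: n1:part/t2/[s]
after 18 — deliver 1→0: ·
after 19 — deliver 0→4: n4:part/t1/[s]
after 20 — deliver 4→0: ·
after 21 — propose(0,'y'): n0:coor/t3/[s]
after 22 — deliver 0→1: n1:part/t3/[s]
after 23 — deliver 1→0: ·
after 24 — deliver 0→4: n4:part/t2/[s]
after 25 — deliver 4→0: ·
after 26 — deliver 0→3: n3:part/t2/[s]
after 27 — deliver 3→0: ·
after 28 — crash(3): n3:✗part/t2/[s]

no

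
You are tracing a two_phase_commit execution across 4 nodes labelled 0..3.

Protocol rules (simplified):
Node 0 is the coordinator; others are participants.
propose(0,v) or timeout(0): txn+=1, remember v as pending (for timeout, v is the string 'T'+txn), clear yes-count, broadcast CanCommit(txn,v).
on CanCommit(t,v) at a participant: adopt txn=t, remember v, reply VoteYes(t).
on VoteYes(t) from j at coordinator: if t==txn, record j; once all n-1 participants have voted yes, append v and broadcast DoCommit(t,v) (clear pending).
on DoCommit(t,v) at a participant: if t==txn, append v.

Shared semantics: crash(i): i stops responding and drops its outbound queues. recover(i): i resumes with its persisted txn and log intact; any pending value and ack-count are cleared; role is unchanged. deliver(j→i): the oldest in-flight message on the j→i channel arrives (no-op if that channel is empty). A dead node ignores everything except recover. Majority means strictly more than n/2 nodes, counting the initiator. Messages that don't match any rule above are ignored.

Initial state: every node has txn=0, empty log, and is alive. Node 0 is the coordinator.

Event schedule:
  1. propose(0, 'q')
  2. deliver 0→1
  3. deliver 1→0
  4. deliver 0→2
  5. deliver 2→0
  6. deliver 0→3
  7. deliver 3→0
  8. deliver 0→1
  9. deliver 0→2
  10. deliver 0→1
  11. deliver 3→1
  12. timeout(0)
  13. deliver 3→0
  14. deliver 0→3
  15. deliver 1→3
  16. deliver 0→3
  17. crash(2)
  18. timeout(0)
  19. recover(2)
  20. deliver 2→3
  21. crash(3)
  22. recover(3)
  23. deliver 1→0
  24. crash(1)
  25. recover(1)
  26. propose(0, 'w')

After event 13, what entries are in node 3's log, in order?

empty

step 1 propose(0,'q'): 0={coor,t=1,log=-}
step 2 deliver 0→1: 1={part,t=1,log=-}
step 3 deliver 1→0: —
step 4 deliver 0→2: 2={part,t=1,log=-}
step 5 deliver 2→0: —
step 6 deliver 0→3: 3={part,t=1,log=-}
step 7 deliver 3→0: 0={coor,t=1,log=q}
step 8 deliver 0→1: 1={part,t=1,log=q}
step 9 deliver 0→2: 2={part,t=1,log=q}
step 10 deliver 0→1: —
step 11 deliver 3→1: —
step 12 timeout(0): 0={coor,t=2,log=q}
step 13 deliver 3→0: —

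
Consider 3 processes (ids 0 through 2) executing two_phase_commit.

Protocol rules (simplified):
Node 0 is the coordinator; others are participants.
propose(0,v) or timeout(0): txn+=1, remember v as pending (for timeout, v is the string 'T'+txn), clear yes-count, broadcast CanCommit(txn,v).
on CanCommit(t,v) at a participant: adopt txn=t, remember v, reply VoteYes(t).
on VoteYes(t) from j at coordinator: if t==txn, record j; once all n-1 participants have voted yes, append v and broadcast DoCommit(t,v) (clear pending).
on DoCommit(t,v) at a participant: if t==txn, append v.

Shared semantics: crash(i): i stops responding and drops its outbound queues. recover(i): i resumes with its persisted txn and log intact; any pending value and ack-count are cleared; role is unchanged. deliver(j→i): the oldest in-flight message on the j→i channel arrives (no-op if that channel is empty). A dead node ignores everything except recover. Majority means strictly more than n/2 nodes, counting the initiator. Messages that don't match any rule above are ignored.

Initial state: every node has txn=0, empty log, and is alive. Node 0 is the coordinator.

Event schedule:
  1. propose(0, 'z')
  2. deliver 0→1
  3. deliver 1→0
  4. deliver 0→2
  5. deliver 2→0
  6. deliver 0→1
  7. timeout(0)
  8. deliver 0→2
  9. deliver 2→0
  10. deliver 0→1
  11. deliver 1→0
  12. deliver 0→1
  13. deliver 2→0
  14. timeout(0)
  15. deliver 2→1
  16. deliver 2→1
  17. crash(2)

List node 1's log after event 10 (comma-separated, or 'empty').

z

[1] propose(0,'z') → N0(coor t1 [-])
[2] deliver 0→1 → N1(part t1 [-])
[3] deliver 1→0 → ∅
[4] deliver 0→2 → N2(part t1 [-])
[5] deliver 2→0 → N0(coor t1 [z])
[6] deliver 0→1 → N1(part t1 [z])
[7] timeout(0) → N0(coor t2 [z])
[8] deliver 0→2 → N2(part t1 [z])
[9] deliver 2→0 → ∅
[10] deliver 0→1 → N1(part t2 [z])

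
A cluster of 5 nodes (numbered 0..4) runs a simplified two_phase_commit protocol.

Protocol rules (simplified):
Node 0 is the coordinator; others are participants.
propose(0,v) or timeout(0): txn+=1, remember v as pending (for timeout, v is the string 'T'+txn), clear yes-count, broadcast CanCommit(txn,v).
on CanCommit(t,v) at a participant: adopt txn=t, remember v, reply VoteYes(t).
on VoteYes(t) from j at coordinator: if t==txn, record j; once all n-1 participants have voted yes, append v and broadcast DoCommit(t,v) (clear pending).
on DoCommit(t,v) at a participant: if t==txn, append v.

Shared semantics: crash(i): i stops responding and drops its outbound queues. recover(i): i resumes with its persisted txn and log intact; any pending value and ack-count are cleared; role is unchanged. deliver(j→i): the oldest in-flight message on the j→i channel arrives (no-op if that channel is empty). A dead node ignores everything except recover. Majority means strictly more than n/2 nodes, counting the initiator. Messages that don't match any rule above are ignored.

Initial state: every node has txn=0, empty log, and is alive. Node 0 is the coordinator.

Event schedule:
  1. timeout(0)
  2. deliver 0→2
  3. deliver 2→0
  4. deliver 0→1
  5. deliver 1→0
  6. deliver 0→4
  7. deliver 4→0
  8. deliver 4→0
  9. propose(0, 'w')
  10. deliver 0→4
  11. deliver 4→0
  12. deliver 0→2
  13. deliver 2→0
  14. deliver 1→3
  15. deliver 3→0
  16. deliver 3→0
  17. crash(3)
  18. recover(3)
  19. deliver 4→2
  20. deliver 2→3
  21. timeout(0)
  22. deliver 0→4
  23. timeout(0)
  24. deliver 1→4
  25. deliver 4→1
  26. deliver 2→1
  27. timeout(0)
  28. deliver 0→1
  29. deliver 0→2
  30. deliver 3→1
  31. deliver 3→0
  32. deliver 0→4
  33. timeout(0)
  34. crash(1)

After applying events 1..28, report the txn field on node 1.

2

e1 timeout(0): 0[coor,t=1,-]
e2 deliver 0→2: 2[part,t=1,-]
e3 deliver 2→0: ·
e4 deliver 0→1: 1[part,t=1,-]
e5 deliver 1→0: ·
e6 deliver 0→4: 4[part,t=1,-]
e7 deliver 4→0: ·
e8 deliver 4→0: ·
e9 propose(0,'w'): 0[coor,t=2,-]
e10 deliver 0→4: 4[part,t=2,-]
e11 deliver 4→0: ·
e12 deliver 0→2: 2[part,t=2,-]
e13 deliver 2→0: ·
e14 deliver 1→3: ·
e15 deliver 3→0: ·
e16 deliver 3→0: ·
e17 crash(3): 3[✗part,t=0,-]
e18 recover(3): 3[part,t=0,-]
e19 deliver 4→2: ·
e20 deliver 2→3: ·
e21 timeout(0): 0[coor,t=3,-]
e22 deliver 0→4: 4[part,t=3,-]
e23 timeout(0): 0[coor,t=4,-]
e24 deliver 1→4: ·
e25 deliver 4→1: ·
e26 deliver 2→1: ·
e27 timeout(0): 0[coor,t=5,-]
e28 deliver 0→1: 1[part,t=2,-]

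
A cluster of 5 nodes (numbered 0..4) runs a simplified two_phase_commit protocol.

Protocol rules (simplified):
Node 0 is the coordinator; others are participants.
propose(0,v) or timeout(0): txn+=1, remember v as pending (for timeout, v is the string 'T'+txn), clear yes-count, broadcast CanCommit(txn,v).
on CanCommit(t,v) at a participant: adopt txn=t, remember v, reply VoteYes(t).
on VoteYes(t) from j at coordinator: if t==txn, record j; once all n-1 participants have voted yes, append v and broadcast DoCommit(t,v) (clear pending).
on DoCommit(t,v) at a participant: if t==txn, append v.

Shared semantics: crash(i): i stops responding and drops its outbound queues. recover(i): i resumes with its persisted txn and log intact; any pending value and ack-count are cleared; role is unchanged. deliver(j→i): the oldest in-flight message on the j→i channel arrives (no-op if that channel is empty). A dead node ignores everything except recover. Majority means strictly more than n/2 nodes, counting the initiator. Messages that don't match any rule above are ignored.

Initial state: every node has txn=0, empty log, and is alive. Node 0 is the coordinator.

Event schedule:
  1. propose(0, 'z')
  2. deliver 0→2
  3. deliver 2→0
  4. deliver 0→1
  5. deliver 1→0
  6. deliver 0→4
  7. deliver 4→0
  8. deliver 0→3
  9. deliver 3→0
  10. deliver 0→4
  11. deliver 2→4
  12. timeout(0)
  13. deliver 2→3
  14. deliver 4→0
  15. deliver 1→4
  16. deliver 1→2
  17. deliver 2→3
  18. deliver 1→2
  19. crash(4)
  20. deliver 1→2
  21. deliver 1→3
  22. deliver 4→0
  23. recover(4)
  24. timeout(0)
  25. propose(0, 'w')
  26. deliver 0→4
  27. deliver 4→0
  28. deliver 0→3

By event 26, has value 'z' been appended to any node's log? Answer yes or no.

yes

1. propose(0,'z'):  <0:coor t1 ->
2. deliver 0→2:  <2:part t1 ->
3. deliver 2→0:  nop
4. deliver 0→1:  <1:part t1 ->
5. deliver 1→0:  nop
6. deliver 0→4:  <4:part t1 ->
7. deliver 4→0:  nop
8. deliver 0→3:  <3:part t1 ->
9. deliver 3→0:  <0:coor t1 z>
10. deliver 0→4:  <4:part t1 z>
11. deliver 2→4:  nop
12. timeout(0):  <0:coor t2 z>
13. deliver 2→3:  nop
14. deliver 4→0:  nop
15. deliver 1→4:  nop
16. deliver 1→2:  nop
17. deliver 2→3:  nop
18. deliver 1→2:  nop
19. crash(4):  <4:✗part t1 z>
20. deliver 1→2:  nop
21. deliver 1→3:  nop
22. deliver 4→0:  nop
23. recover(4):  <4:part t1 z>
24. timeout(0):  <0:coor t3 z>
25. propose(0,'w'):  <0:coor t4 z>
26. deliver 0→4:  <4:part t2 z>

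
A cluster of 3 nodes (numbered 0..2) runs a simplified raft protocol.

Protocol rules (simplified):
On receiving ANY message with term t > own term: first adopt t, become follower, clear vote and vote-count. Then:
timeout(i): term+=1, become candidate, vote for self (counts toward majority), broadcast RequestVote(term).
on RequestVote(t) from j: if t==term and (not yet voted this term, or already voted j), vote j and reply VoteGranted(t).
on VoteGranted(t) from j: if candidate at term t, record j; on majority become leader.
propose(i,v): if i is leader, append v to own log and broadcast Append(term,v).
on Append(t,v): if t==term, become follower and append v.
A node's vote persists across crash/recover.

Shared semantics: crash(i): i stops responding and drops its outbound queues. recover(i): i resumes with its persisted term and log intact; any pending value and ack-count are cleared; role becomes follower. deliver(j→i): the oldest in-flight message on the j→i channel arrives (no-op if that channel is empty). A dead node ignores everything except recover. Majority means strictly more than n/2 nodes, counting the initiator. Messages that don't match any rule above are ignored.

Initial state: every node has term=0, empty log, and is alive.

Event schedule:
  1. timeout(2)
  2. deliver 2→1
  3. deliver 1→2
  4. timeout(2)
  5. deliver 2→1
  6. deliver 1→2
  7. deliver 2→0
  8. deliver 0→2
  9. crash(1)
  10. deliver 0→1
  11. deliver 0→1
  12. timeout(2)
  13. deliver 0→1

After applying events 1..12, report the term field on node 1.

2

[1] timeout(2) → N2(cand t1 [-])
[2] deliver 2→1 → N1(foll t1 [-])
[3] deliver 1→2 → N2(lead t1 [-])
[4] timeout(2) → N2(cand t2 [-])
[5] deliver 2→1 → N1(foll t2 [-])
[6] deliver 1→2 → N2(lead t2 [-])
[7] deliver 2→0 → N0(foll t1 [-])
[8] deliver 0→2 → ∅
[9] crash(1) → N1(✗foll t2 [-])
[10] deliver 0→1 → ∅
[11] deliver 0→1 → ∅
[12] timeout(2) → N2(cand t3 [-])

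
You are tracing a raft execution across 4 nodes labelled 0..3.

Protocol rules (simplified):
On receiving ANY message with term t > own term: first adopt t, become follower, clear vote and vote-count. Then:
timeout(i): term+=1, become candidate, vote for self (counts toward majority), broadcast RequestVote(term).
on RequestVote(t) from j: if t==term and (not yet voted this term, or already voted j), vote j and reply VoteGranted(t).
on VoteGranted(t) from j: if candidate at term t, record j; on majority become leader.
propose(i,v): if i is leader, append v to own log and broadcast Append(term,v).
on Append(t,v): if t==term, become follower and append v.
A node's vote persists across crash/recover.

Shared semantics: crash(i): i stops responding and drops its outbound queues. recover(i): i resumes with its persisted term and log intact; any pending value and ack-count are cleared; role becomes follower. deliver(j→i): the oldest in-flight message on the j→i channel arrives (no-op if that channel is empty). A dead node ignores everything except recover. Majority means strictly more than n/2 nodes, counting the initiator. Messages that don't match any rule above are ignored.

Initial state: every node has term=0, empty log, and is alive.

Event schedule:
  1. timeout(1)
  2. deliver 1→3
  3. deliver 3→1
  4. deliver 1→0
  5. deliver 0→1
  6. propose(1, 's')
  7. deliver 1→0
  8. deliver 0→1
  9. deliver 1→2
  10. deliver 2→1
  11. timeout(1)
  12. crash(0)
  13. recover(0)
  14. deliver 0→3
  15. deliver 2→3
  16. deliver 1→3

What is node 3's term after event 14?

step 1 timeout(1): 1={cand,t=1,log=-}
step 2 deliver 1→3: 3={foll,t=1,log=-}
step 3 deliver 3→1: —
step 4 deliver 1→0: 0={foll,t=1,log=-}
step 5 deliver 0→1: 1={lead,t=1,log=-}
step 6 propose(1,'s'): 1={lead,t=1,log=s}
step 7 deliver 1→0: 0={foll,t=1,log=s}
step 8 deliver 0→1: —
step 9 deliver 1→2: 2={foll,t=1,log=-}
step 10 deliver 2→1: —
step 11 timeout(1): 1={cand,t=2,log=s}
step 12 crash(0): 0={✗foll,t=1,log=s}
step 13 recover(0): 0={foll,t=1,log=s}
step 14 deliver 0→3: —

1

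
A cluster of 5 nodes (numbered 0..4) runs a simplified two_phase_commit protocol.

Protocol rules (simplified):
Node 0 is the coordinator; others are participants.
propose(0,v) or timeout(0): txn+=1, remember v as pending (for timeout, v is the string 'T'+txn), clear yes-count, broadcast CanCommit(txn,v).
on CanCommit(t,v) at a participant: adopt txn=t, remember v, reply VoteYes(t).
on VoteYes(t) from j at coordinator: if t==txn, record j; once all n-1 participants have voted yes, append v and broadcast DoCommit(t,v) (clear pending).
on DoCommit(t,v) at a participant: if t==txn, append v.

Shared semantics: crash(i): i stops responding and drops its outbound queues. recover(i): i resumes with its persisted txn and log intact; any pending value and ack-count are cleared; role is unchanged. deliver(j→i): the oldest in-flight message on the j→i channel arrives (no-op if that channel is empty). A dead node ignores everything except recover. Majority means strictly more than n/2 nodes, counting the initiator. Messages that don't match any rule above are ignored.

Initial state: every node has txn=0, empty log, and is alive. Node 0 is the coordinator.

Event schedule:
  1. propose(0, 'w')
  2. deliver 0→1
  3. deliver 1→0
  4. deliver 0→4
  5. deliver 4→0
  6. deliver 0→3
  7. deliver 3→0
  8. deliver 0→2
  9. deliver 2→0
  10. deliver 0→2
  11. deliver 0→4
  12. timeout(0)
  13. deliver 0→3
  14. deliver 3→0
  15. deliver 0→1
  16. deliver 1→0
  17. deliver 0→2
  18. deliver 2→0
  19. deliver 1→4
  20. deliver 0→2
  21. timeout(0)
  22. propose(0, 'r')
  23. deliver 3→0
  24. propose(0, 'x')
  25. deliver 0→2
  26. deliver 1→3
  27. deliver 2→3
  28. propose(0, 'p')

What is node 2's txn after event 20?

1. propose(0,'w'):  <0:coor t1 ->
2. deliver 0→1:  <1:part t1 ->
3. deliver 1→0:  nop
4. deliver 0→4:  <4:part t1 ->
5. deliver 4→0:  nop
6. deliver 0→3:  <3:part t1 ->
7. deliver 3→0:  nop
8. deliver 0→2:  <2:part t1 ->
9. deliver 2→0:  <0:coor t1 w>
10. deliver 0→2:  <2:part t1 w>
11. deliver 0→4:  <4:part t1 w>
12. timeout(0):  <0:coor t2 w>
13. deliver 0→3:  <3:part t1 w>
14. deliver 3→0:  nop
15. deliver 0→1:  <1:part t1 w>
16. deliver 1→0:  nop
17. deliver 0→2:  <2:part t2 w>
18. deliver 2→0:  nop
19. deliver 1→4:  nop
20. deliver 0→2:  nop

2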